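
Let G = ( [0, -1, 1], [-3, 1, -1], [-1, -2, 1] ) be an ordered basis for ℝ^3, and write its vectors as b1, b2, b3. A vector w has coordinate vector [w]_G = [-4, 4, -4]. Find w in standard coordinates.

[-8, 16, -12]

The coordinates say w = -4b1 + 4b2 - 4b3; adding the scaled basis vectors gives [-8, 16, -12].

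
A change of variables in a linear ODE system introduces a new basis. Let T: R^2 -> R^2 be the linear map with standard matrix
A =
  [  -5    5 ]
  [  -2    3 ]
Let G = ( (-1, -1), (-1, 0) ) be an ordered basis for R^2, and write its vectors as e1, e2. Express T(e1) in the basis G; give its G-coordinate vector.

Compute T(e1) = A e1 = (0, -1) in standard coordinates.
Then write this in G-coordinates: solve for y in y_1 e1 + y_2 e2 = (0, -1).
This gives y = (1, -1), which is column 1 of [T]_G.

(1, -1)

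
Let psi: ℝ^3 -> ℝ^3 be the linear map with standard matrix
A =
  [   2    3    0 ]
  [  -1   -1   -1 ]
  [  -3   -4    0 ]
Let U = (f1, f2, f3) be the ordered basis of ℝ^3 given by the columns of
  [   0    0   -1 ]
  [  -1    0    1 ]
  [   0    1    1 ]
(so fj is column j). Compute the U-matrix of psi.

With P the matrix whose columns are f1, ..., f3, [psi]_U = P^(-1) A P.
Column by column: psi(f1) = A f1 = <-3, 1, 4>; its U-coordinates <2, 1, 3> give column 1.
Continuing for each basis vector yields [psi]_U = [[2, 1, 0], [1, 0, 0], [3, 0, -1]].

[[2, 1, 0], [1, 0, 0], [3, 0, -1]]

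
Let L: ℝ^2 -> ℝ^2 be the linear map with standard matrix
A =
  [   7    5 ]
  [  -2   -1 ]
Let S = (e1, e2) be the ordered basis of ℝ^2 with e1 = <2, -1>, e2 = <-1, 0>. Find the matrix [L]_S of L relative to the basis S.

[[3, -2], [-3, 3]]

Let P have columns e1, e2. Then [L]_S = P^(-1) A P.
Here det P = -1, so P^(-1) is integer; computing A P first and then P^(-1)(A P) gives [[3, -2], [-3, 3]].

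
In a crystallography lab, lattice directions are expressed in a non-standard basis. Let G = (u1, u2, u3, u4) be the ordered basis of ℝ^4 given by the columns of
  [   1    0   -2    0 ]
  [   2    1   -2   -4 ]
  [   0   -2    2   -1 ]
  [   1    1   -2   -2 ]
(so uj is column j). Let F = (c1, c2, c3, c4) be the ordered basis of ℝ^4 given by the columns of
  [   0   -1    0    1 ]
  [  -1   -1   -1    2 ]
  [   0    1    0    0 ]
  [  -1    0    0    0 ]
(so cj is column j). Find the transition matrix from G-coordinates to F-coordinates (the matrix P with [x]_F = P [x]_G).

Column j of P is [uj]_F, since P maps G-coordinates to F-coordinates.
Expressing u1 in F: u1 = -c1 + 0·c2 + c3 + c4, so column 1 of P is (-1, 0, 1, 1).
Doing the same for each uj gives P = [[-1, -1, 2, 2], [0, -2, 2, -1], [1, -2, -2, 1], [1, -2, 0, -1]].

[[-1, -1, 2, 2], [0, -2, 2, -1], [1, -2, -2, 1], [1, -2, 0, -1]]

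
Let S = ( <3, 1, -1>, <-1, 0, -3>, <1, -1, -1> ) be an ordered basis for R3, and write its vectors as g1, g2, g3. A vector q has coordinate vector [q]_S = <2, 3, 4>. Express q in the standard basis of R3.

<7, -2, -15>

By definition q = 2g1 + 3g2 + 4g3.
Summing componentwise gives <7, -2, -15>.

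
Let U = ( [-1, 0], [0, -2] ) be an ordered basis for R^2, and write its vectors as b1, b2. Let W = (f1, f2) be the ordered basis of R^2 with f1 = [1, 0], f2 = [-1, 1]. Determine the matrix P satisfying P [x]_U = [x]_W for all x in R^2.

Take x = bj: its U-coordinates are the j-th standard unit vector, so P e_j — column j of P — equals [bj]_W.
b1 = -f1 + 0·f2, giving column 1 = [-1, 0]; repeating for each j gives P = [[-1, -2], [0, -2]].

[[-1, -2], [0, -2]]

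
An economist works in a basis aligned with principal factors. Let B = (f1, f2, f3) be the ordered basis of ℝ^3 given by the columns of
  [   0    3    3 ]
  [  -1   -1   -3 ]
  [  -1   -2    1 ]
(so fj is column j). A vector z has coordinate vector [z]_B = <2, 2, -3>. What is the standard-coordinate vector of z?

<-3, 5, -9>

z = M [z]_B, where M has columns f1, ..., f3.
Carrying out the matrix-vector product, z = <-3, 5, -9>.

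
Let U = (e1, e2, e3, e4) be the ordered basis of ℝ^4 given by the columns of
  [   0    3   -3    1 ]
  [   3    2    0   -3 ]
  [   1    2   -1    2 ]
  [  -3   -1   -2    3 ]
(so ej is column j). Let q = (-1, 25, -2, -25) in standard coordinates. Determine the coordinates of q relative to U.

(3, 2, 1, -4)

[q]_U is the unique c with M c = q, where M has columns e1, ..., e4.
Gaussian elimination on [M | q] yields c = (3, 2, 1, -4).
Check: 3e1 + 2e2 + e3 - 4e4 = (-1, 25, -2, -25).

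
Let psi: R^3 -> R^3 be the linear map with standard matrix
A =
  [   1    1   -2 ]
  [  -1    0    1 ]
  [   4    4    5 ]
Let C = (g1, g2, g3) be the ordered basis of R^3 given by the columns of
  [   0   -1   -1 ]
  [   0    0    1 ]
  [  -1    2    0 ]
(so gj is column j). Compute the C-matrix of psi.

The j-th column of [psi]_C is [psi(gj)]_C.
psi(g1) = A g1 = <2, -1, -5> = 3g1 - g2 - g3, so column 1 is <3, -1, -1>.
Repeating for g2, g3 and assembling the columns gives [[3, -2, -2], [-1, 2, -1], [-1, 3, 1]].

[[3, -2, -2], [-1, 2, -1], [-1, 3, 1]]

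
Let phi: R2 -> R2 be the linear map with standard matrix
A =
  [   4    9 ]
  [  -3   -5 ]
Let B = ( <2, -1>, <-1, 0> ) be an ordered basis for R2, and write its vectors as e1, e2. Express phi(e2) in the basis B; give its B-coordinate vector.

<-3, -2>

Compute phi(e2) = A e2 = <-4, 3> in standard coordinates.
Then write this in B-coordinates: solve for y in y_1 e1 + y_2 e2 = <-4, 3>.
This gives y = <-3, -2>, which is column 2 of [phi]_B.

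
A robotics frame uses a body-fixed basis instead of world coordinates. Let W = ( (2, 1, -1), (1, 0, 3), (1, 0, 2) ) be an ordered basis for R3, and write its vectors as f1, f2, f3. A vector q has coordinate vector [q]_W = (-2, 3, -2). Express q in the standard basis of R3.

(-3, -2, 7)

By definition q = -2f1 + 3f2 - 2f3.
Summing componentwise gives (-3, -2, 7).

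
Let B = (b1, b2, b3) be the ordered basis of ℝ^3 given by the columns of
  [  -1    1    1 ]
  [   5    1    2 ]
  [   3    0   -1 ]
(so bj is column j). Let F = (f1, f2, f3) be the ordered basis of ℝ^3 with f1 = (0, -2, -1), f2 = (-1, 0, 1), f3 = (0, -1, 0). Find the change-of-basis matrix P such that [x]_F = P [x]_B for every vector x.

Let M have columns bj and N have columns fj. Then for every x, N [x]_F = x = M [x]_B, so P = N^(-1) M.
Since det N = -1, N^(-1) has integer entries; multiplying gives P = [[-2, -1, 0], [1, -1, -1], [-1, 1, -2]].

[[-2, -1, 0], [1, -1, -1], [-1, 1, -2]]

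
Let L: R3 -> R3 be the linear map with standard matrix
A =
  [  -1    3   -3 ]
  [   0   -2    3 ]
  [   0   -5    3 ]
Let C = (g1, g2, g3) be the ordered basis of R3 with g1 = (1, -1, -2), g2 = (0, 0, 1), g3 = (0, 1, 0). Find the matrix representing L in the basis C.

With P the matrix whose columns are g1, ..., g3, [L]_C = P^(-1) A P.
Column by column: L(g1) = A g1 = (2, -4, -1); its C-coordinates (2, 3, -2) give column 1.
Continuing for each basis vector yields [L]_C = [[2, -3, 3], [3, -3, 1], [-2, 0, 1]].

[[2, -3, 3], [3, -3, 1], [-2, 0, 1]]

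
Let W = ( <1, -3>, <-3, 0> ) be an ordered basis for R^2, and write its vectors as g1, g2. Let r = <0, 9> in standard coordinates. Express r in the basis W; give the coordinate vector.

<-3, -1>

[r]_W is the unique c with M c = r, where M has columns g1, g2.
System: c_1 - 3c_2 = 0, -3c_1 + 0c_2 = 9; solving gives c_1 = -3, c_2 = -1.
Check: -3g1 - g2 = <0, 9>.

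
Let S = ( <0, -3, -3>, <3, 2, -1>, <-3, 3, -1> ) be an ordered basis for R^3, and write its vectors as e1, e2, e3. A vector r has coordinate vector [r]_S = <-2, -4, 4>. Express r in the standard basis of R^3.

<-24, 10, 6>

By definition r = -2e1 - 4e2 + 4e3.
Summing componentwise gives <-24, 10, 6>.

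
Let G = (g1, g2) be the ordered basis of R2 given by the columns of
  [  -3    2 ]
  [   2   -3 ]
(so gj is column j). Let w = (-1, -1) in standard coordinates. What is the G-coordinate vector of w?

(1, 1)

[w]_G is the unique c with M c = w, where M has columns g1, g2.
System: -3c_1 + 2c_2 = -1, 2c_1 - 3c_2 = -1; solving gives c_1 = 1, c_2 = 1.
Check: g1 + g2 = (-1, -1).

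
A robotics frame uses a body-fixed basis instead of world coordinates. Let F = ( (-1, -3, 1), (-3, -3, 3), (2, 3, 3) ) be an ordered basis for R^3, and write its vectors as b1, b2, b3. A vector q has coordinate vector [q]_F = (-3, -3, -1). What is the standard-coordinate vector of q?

The coordinates say q = -3b1 - 3b2 - b3; adding the scaled basis vectors gives (10, 15, -15).

(10, 15, -15)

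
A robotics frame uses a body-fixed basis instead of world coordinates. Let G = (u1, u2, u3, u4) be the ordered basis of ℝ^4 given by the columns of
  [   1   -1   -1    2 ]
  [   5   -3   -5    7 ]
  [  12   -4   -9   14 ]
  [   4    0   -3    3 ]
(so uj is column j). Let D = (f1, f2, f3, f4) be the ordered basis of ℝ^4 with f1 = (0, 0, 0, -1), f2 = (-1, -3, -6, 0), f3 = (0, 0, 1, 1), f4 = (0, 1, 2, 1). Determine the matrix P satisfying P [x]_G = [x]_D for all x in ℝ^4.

[[0, 2, 2, -2], [-1, 1, 1, -2], [2, 2, 1, 0], [2, 0, -2, 1]]

Column j of P is [uj]_D, since P maps G-coordinates to D-coordinates.
Expressing u1 in D: u1 = 0·f1 - f2 + 2f3 + 2f4, so column 1 of P is (0, -1, 2, 2).
Doing the same for each uj gives P = [[0, 2, 2, -2], [-1, 1, 1, -2], [2, 2, 1, 0], [2, 0, -2, 1]].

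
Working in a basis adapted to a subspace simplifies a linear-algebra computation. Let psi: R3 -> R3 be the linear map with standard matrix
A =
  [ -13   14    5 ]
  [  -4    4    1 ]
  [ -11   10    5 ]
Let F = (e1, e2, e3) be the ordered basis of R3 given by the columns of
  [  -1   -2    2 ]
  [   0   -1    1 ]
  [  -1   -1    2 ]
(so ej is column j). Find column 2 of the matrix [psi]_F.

Column 2 of [psi]_F is the F-coordinate vector of psi(e2).
In standard coordinates psi(e2) = A e2 = <7, 3, 7>.
Converting to F: <7, 3, 7> = -e1 + 0·e2 + 3e3, so the coordinate vector is <-1, 0, 3>.

<-1, 0, 3>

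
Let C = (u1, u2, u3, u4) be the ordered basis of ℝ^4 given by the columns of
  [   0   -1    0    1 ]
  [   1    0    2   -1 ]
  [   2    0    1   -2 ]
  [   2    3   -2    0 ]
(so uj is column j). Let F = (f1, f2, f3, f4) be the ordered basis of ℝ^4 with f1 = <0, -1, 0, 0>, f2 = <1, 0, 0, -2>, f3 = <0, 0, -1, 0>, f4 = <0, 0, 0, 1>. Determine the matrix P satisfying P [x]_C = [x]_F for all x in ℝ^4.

[[-1, 0, -2, 1], [0, -1, 0, 1], [-2, 0, -1, 2], [2, 1, -2, 2]]

Take x = uj: its C-coordinates are the j-th standard unit vector, so P e_j — column j of P — equals [uj]_F.
u1 = -f1 + 0·f2 - 2f3 + 2f4, giving column 1 = <-1, 0, -2, 2>; repeating for each j gives P = [[-1, 0, -2, 1], [0, -1, 0, 1], [-2, 0, -1, 2], [2, 1, -2, 2]].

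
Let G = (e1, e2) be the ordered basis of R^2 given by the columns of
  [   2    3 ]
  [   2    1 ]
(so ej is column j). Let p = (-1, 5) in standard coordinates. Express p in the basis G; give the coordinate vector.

Write p = c_1 e1 + c_2 e2 and solve for the c_i.
System: 2c_1 + 3c_2 = -1, 2c_1 + c_2 = 5; solving gives c_1 = 4, c_2 = -3.
Check: 4e1 - 3e2 = (-1, 5).

(4, -3)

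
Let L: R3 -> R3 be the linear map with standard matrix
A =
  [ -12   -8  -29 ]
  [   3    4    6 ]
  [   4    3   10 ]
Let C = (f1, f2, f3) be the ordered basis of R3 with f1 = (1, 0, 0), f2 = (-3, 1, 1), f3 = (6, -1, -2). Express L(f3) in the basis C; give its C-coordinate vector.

(-3, 3, 1)

Compute L(f3) = A f3 = (-6, 2, 1) in standard coordinates.
Then write this in C-coordinates: solve for y in y_1 f1 + ... + y_3 f3 = (-6, 2, 1).
This gives y = (-3, 3, 1), which is column 3 of [L]_C.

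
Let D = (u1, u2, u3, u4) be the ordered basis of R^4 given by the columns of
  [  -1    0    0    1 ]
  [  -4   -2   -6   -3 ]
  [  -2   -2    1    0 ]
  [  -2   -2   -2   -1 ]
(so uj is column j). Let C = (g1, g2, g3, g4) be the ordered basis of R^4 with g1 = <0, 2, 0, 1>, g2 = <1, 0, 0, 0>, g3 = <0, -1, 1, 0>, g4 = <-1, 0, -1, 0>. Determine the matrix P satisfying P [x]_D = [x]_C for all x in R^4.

Let M have columns uj and N have columns gj. Then for every x, N [x]_C = x = M [x]_D, so P = N^(-1) M.
Since det N = -1, N^(-1) has integer entries; multiplying gives P = [[-2, -2, -2, -1], [1, 0, 1, 2], [0, -2, 2, 1], [2, 0, 1, 1]].

[[-2, -2, -2, -1], [1, 0, 1, 2], [0, -2, 2, 1], [2, 0, 1, 1]]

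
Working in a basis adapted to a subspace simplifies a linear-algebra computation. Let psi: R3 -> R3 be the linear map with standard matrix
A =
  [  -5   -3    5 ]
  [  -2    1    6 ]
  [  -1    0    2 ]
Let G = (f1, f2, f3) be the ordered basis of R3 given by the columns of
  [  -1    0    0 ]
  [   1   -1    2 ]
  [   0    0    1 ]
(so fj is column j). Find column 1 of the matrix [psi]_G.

[-2, -3, 1]

Column 1 of [psi]_G is the G-coordinate vector of psi(f1).
In standard coordinates psi(f1) = A f1 = [2, 3, 1].
Converting to G: [2, 3, 1] = -2f1 - 3f2 + f3, so the coordinate vector is [-2, -3, 1].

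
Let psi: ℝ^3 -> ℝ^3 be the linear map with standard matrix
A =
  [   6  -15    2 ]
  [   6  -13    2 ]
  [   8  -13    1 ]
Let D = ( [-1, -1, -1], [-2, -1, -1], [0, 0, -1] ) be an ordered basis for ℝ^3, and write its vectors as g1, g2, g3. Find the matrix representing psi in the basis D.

[[-3, 3, 2], [-2, -2, 0], [1, 3, -1]]

Let P have columns g1, ..., g3. Then [psi]_D = P^(-1) A P.
Here det P = 1, so P^(-1) is integer; computing A P first and then P^(-1)(A P) gives [[-3, 3, 2], [-2, -2, 0], [1, 3, -1]].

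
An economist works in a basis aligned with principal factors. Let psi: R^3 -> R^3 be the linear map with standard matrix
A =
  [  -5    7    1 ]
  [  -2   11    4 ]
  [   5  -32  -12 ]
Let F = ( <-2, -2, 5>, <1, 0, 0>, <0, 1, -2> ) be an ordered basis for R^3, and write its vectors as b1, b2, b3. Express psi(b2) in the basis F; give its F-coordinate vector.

<1, -3, 0>

Compute psi(b2) = A b2 = <-5, -2, 5> in standard coordinates.
Then write this in F-coordinates: solve for y in y_1 b1 + ... + y_3 b3 = <-5, -2, 5>.
This gives y = <1, -3, 0>, which is column 2 of [psi]_F.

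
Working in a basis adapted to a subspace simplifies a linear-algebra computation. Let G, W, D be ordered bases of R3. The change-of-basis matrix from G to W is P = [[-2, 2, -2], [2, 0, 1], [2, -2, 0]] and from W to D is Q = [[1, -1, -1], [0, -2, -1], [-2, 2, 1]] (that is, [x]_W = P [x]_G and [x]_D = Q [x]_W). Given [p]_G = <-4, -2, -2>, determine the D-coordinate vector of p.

<22, 24, -40>

Apply P to get W-coordinates <8, -10, -4>, then Q to get D-coordinates.
The result is [p]_D = <22, 24, -40>.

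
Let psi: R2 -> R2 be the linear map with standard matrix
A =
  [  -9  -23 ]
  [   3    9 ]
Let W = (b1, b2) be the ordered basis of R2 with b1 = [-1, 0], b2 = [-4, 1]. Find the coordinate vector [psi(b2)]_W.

[-1, -3]

Compute psi(b2) = A b2 = [13, -3] in standard coordinates.
Then write this in W-coordinates: solve for y in y_1 b1 + y_2 b2 = [13, -3].
This gives y = [-1, -3], which is column 2 of [psi]_W.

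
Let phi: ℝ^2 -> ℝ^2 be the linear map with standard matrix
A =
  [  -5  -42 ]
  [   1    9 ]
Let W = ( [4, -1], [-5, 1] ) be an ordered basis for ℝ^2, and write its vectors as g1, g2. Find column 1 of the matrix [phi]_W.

[3, -2]

Column 1 of [phi]_W is the W-coordinate vector of phi(g1).
In standard coordinates phi(g1) = A g1 = [22, -5].
Converting to W: [22, -5] = 3g1 - 2g2, so the coordinate vector is [3, -2].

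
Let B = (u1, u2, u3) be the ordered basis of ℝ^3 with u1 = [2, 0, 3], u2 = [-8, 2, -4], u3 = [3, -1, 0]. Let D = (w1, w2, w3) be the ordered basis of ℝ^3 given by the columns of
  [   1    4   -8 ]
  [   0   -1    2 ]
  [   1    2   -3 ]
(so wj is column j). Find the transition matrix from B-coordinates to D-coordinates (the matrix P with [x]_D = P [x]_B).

[[2, 0, -1], [2, -2, -1], [1, 0, -1]]

Column j of P is [uj]_D, since P maps B-coordinates to D-coordinates.
Expressing u1 in D: u1 = 2w1 + 2w2 + w3, so column 1 of P is [2, 2, 1].
Doing the same for each uj gives P = [[2, 0, -1], [2, -2, -1], [1, 0, -1]].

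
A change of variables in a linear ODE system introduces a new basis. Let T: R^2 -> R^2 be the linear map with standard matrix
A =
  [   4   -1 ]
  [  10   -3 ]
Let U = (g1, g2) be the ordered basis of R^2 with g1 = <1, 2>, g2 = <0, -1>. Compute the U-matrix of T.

[[2, 1], [0, -1]]

Let P have columns g1, g2. Then [T]_U = P^(-1) A P.
Here det P = -1, so P^(-1) is integer; computing A P first and then P^(-1)(A P) gives [[2, 1], [0, -1]].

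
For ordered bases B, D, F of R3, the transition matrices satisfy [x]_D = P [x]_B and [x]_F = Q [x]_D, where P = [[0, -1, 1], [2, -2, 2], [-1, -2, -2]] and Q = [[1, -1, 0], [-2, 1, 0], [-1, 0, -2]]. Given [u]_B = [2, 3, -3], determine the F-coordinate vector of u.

[2, 4, 10]

Composing the changes, [u]_F = Q P [u]_B.
Q P = [[-2, 1, -1], [2, 0, 0], [2, 5, 3]]; applying this to [2, 3, -3] gives [2, 4, 10].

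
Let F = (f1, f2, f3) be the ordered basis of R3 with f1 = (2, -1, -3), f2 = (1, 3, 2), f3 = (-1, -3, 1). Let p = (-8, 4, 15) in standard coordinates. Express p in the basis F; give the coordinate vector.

(-4, 1, 1)

[p]_F is the unique c with M c = p, where M has columns f1, ..., f3.
Solving this 3x3 system gives c = (-4, 1, 1).
Check: -4f1 + f2 + f3 = (-8, 4, 15).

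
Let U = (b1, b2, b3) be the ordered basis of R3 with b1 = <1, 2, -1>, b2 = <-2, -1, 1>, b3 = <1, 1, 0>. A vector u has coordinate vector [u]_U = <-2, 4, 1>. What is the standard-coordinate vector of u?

<-9, -7, 6>

u = M [u]_U, where M has columns b1, ..., b3.
Carrying out the matrix-vector product, u = <-9, -7, 6>.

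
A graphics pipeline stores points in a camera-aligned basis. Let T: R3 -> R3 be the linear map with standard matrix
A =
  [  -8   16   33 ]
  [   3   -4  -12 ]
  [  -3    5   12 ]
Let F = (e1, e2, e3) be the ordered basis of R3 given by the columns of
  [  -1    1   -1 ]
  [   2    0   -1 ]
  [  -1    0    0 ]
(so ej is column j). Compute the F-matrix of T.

[[-1, 3, 2], [3, -2, -3], [-3, 3, 3]]

Let P have columns e1, ..., e3. Then [T]_F = P^(-1) A P.
Here det P = 1, so P^(-1) is integer; computing A P first and then P^(-1)(A P) gives [[-1, 3, 2], [3, -2, -3], [-3, 3, 3]].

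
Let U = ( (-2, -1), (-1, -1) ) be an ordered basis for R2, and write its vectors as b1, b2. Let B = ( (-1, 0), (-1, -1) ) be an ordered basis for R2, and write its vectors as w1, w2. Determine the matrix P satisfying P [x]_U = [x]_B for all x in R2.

Let M have columns bj and N have columns wj. Then for every x, N [x]_B = x = M [x]_U, so P = N^(-1) M.
Since det N = 1, N^(-1) has integer entries; multiplying gives P = [[1, 0], [1, 1]].

[[1, 0], [1, 1]]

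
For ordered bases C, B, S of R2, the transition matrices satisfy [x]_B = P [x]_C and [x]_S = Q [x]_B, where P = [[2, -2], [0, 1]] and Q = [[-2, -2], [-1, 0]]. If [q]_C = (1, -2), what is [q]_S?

First [q]_B = P [q]_C = (6, -2).
Then [q]_S = Q [q]_B = (-8, -6).

(-8, -6)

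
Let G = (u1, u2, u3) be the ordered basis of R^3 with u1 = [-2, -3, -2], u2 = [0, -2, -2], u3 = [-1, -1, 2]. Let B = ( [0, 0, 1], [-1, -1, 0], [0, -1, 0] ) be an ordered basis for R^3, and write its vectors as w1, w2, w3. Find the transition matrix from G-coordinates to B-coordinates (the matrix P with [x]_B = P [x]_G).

Take x = uj: its G-coordinates are the j-th standard unit vector, so P e_j — column j of P — equals [uj]_B.
u1 = -2w1 + 2w2 + w3, giving column 1 = [-2, 2, 1]; repeating for each j gives P = [[-2, -2, 2], [2, 0, 1], [1, 2, 0]].

[[-2, -2, 2], [2, 0, 1], [1, 2, 0]]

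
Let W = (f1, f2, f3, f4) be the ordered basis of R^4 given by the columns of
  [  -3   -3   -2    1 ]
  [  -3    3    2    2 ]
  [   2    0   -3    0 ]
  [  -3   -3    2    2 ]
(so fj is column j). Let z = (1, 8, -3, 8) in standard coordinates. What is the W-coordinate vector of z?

(0, 0, 1, 3)

We seek scalars with c_1 f1 + ... + c_4 f4 = z; equivalently solve M c = z where the columns of M are f1, ..., f4.
Gaussian elimination on [M | z] yields c = (0, 0, 1, 3).
Check: 0·f1 + 0·f2 + f3 + 3f4 = (1, 8, -3, 8).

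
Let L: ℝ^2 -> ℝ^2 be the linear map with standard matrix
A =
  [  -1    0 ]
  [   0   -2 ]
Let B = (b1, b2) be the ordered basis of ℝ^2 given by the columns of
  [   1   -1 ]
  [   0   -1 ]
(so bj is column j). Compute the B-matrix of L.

Let P have columns b1, b2. Then [L]_B = P^(-1) A P.
Here det P = -1, so P^(-1) is integer; computing A P first and then P^(-1)(A P) gives [[-1, -1], [0, -2]].

[[-1, -1], [0, -2]]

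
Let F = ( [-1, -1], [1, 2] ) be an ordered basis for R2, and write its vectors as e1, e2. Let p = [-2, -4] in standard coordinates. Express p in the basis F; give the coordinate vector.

We seek scalars with c_1 e1 + c_2 e2 = p; equivalently solve M c = p where the columns of M are e1, e2.
System: -c_1 + c_2 = -2, -c_1 + 2c_2 = -4; solving gives c_1 = 0, c_2 = -2.
Check: 0·e1 - 2e2 = [-2, -4].

[0, -2]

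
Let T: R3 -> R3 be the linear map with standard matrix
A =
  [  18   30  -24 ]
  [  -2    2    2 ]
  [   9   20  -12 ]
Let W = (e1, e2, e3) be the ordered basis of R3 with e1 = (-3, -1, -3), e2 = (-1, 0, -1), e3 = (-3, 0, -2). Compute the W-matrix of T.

[[2, 0, -2], [3, 3, 3], [1, -3, 3]]

With P the matrix whose columns are e1, ..., e3, [T]_W = P^(-1) A P.
Column by column: T(e1) = A e1 = (-12, -2, -11); its W-coordinates (2, 3, 1) give column 1.
Continuing for each basis vector yields [T]_W = [[2, 0, -2], [3, 3, 3], [1, -3, 3]].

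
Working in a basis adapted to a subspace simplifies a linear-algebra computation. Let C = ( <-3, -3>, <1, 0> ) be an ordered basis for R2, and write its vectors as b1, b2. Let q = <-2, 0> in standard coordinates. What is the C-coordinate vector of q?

We seek scalars with c_1 b1 + c_2 b2 = q; equivalently solve M c = q where the columns of M are b1, b2.
System: -3c_1 + c_2 = -2, -3c_1 + 0c_2 = 0; solving gives c_1 = 0, c_2 = -2.
Check: 0·b1 - 2b2 = <-2, 0>.

<0, -2>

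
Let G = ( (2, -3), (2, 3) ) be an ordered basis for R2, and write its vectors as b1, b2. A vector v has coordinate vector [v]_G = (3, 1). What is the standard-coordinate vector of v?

(8, -6)

v = M [v]_G, where M has columns b1, b2.
Carrying out the matrix-vector product, v = (8, -6).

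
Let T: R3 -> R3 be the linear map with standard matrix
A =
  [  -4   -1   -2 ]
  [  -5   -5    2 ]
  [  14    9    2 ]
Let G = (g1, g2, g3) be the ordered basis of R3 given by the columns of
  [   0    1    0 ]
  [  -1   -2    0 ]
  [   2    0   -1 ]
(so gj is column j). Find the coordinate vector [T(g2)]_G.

[-1, -2, 2]

Compute T(g2) = A g2 = [-2, 5, -4] in standard coordinates.
Then write this in G-coordinates: solve for y in y_1 g1 + ... + y_3 g3 = [-2, 5, -4].
This gives y = [-1, -2, 2], which is column 2 of [T]_G.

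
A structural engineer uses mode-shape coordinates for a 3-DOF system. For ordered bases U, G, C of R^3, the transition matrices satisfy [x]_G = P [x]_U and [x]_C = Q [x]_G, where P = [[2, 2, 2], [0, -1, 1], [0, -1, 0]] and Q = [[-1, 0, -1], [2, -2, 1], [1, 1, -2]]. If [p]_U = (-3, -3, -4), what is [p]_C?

Composing the changes, [p]_C = Q P [p]_U.
Q P = [[-2, -1, -2], [4, 5, 2], [2, 3, 3]]; applying this to (-3, -3, -4) gives (17, -35, -27).

(17, -35, -27)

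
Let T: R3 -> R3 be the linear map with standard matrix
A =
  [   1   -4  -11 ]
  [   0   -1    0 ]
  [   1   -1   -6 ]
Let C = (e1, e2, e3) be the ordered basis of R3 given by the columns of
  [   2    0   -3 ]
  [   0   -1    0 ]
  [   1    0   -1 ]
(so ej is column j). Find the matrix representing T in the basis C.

[[-3, -1, 1], [0, -1, 0], [1, -2, -2]]

With P the matrix whose columns are e1, ..., e3, [T]_C = P^(-1) A P.
Column by column: T(e1) = A e1 = [-9, 0, -4]; its C-coordinates [-3, 0, 1] give column 1.
Continuing for each basis vector yields [T]_C = [[-3, -1, 1], [0, -1, 0], [1, -2, -2]].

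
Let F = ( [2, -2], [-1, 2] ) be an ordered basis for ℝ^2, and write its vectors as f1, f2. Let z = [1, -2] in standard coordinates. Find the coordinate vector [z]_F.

[z]_F is the unique c with M c = z, where M has columns f1, f2.
System: 2c_1 - c_2 = 1, -2c_1 + 2c_2 = -2; solving gives c_1 = 0, c_2 = -1.
Check: 0·f1 - f2 = [1, -2].

[0, -1]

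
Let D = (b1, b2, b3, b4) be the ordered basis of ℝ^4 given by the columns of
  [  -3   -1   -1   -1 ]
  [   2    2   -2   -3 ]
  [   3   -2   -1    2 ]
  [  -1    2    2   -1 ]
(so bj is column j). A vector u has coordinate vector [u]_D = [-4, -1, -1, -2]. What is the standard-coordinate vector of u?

[16, -2, -13, 2]

u = M [u]_D, where M has columns b1, ..., b4.
Carrying out the matrix-vector product, u = [16, -2, -13, 2].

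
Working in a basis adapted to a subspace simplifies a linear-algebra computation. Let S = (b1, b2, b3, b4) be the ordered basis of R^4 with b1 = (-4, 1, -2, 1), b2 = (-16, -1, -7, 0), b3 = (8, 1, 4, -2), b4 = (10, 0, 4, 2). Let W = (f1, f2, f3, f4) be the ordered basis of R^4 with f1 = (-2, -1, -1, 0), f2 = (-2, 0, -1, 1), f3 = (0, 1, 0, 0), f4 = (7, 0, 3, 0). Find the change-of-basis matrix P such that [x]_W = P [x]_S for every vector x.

[[1, 1, -2, 0], [1, 0, -2, 2], [2, 0, -1, 0], [0, -2, 0, 2]]

Column j of P is [bj]_W, since P maps S-coordinates to W-coordinates.
Expressing b1 in W: b1 = f1 + f2 + 2f3 + 0·f4, so column 1 of P is (1, 1, 2, 0).
Doing the same for each bj gives P = [[1, 1, -2, 0], [1, 0, -2, 2], [2, 0, -1, 0], [0, -2, 0, 2]].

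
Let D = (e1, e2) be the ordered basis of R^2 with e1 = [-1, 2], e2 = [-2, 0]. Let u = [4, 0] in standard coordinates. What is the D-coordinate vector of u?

Write u = c_1 e1 + c_2 e2 and solve for the c_i.
System: -c_1 - 2c_2 = 4, 2c_1 + 0c_2 = 0; solving gives c_1 = 0, c_2 = -2.
Check: 0·e1 - 2e2 = [4, 0].

[0, -2]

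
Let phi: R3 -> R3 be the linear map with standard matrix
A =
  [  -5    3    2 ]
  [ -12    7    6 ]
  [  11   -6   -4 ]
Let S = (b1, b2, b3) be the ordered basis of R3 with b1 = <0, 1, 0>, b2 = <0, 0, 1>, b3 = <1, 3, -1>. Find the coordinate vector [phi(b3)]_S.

<-3, -1, 2>

Column 3 of [phi]_S is the S-coordinate vector of phi(b3).
In standard coordinates phi(b3) = A b3 = <2, 3, -3>.
Converting to S: <2, 3, -3> = -3b1 - b2 + 2b3, so the coordinate vector is <-3, -1, 2>.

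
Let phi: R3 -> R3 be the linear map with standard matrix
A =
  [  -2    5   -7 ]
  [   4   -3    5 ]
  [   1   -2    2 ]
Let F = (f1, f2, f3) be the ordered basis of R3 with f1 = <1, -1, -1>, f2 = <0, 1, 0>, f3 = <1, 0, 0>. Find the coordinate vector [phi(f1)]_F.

Compute phi(f1) = A f1 = <0, 2, 1> in standard coordinates.
Then write this in F-coordinates: solve for y in y_1 f1 + ... + y_3 f3 = <0, 2, 1>.
This gives y = <-1, 1, 1>, which is column 1 of [phi]_F.

<-1, 1, 1>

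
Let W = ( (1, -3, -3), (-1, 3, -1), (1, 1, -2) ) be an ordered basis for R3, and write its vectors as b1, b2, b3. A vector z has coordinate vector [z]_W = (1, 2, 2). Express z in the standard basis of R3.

(1, 5, -9)

By definition z = b1 + 2b2 + 2b3.
Summing componentwise gives (1, 5, -9).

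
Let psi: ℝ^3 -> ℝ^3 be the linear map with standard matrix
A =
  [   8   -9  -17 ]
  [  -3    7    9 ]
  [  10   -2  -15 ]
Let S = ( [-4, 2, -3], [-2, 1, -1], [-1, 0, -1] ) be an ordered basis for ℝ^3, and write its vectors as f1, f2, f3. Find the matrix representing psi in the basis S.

Let P have columns f1, ..., f3. Then [psi]_S = P^(-1) A P.
Here det P = -1, so P^(-1) is integer; computing A P first and then P^(-1)(A P) gives [[-1, 3, -2], [1, -2, -2], [1, 0, 3]].

[[-1, 3, -2], [1, -2, -2], [1, 0, 3]]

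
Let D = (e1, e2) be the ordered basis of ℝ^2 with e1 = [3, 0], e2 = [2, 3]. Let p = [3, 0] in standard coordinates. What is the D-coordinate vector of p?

[1, 0]

[p]_D is the unique c with M c = p, where M has columns e1, e2.
System: 3c_1 + 2c_2 = 3, 0c_1 + 3c_2 = 0; solving gives c_1 = 1, c_2 = 0.
Check: e1 + 0·e2 = [3, 0].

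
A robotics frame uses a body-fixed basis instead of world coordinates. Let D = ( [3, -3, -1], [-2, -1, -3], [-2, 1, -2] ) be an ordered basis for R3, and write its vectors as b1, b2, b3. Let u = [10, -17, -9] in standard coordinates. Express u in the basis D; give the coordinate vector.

[4, 3, -2]

[u]_D is the unique c with M c = u, where M has columns b1, ..., b3.
Row-reducing the augmented matrix [M | u] gives c = (4, 3, -2).
Check: 4b1 + 3b2 - 2b3 = [10, -17, -9].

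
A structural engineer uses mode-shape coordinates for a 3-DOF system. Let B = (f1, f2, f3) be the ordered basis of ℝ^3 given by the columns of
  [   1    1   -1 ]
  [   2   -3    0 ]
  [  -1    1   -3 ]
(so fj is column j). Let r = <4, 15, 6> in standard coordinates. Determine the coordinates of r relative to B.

<3, -3, -4>

We seek scalars with c_1 f1 + ... + c_3 f3 = r; equivalently solve M c = r where the columns of M are f1, ..., f3.
Solving this 3x3 system gives c = (3, -3, -4).
Check: 3f1 - 3f2 - 4f3 = <4, 15, 6>.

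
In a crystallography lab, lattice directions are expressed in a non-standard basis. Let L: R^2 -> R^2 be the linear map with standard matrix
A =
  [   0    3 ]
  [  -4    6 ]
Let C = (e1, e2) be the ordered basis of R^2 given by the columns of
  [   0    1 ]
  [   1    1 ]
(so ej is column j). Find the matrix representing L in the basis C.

[[3, -1], [3, 3]]

Let P have columns e1, e2. Then [L]_C = P^(-1) A P.
Here det P = -1, so P^(-1) is integer; computing A P first and then P^(-1)(A P) gives [[3, -1], [3, 3]].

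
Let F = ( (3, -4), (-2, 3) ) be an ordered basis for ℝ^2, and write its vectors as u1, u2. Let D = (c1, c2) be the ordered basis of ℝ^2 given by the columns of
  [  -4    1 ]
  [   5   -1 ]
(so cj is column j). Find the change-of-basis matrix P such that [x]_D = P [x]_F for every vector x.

[[-1, 1], [-1, 2]]

Let M have columns uj and N have columns cj. Then for every x, N [x]_D = x = M [x]_F, so P = N^(-1) M.
Since det N = -1, N^(-1) has integer entries; multiplying gives P = [[-1, 1], [-1, 2]].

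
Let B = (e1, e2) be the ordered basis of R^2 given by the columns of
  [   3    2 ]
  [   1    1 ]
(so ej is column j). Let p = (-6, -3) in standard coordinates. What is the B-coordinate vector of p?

(0, -3)

Write p = c_1 e1 + c_2 e2 and solve for the c_i.
System: 3c_1 + 2c_2 = -6, c_1 + c_2 = -3; solving gives c_1 = 0, c_2 = -3.
Check: 0·e1 - 3e2 = (-6, -3).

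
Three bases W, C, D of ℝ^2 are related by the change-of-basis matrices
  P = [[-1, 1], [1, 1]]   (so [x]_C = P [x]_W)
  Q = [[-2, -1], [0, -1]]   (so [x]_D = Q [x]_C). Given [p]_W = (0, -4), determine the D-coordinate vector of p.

Composing the changes, [p]_D = Q P [p]_W.
Q P = [[1, -3], [-1, -1]]; applying this to (0, -4) gives (12, 4).

(12, 4)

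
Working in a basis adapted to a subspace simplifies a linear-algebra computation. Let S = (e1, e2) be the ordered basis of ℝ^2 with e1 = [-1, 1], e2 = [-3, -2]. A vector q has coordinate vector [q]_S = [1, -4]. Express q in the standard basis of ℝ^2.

The coordinates say q = e1 - 4e2; adding the scaled basis vectors gives [11, 9].

[11, 9]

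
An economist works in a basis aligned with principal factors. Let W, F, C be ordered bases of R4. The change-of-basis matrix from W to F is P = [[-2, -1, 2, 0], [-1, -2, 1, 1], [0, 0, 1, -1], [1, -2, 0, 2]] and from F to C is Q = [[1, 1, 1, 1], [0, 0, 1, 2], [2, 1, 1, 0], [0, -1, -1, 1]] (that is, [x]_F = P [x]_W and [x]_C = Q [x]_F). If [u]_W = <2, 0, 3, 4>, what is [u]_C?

<16, 19, 8, 6>

Apply P to get F-coordinates <2, 5, -1, 10>, then Q to get C-coordinates.
The result is [u]_C = <16, 19, 8, 6>.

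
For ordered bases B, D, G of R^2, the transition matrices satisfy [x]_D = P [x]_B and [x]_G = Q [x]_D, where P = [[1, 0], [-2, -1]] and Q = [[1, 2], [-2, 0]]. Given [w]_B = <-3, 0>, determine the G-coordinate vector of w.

<9, 6>

Composing the changes, [w]_G = Q P [w]_B.
Q P = [[-3, -2], [-2, 0]]; applying this to <-3, 0> gives <9, 6>.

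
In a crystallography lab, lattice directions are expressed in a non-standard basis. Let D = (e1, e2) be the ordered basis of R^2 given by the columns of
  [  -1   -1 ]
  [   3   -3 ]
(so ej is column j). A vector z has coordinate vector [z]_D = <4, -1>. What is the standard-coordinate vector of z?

<-3, 15>

z = M [z]_D, where M has columns e1, e2.
Carrying out the matrix-vector product, z = <-3, 15>.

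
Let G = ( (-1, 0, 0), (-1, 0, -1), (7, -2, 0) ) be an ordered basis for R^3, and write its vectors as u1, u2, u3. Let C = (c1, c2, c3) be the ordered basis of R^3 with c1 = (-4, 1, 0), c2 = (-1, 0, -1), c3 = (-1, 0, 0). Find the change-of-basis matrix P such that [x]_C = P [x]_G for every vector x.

[[0, 0, -2], [0, 1, 0], [1, 0, 1]]

Let M have columns uj and N have columns cj. Then for every x, N [x]_C = x = M [x]_G, so P = N^(-1) M.
Since det N = 1, N^(-1) has integer entries; multiplying gives P = [[0, 0, -2], [0, 1, 0], [1, 0, 1]].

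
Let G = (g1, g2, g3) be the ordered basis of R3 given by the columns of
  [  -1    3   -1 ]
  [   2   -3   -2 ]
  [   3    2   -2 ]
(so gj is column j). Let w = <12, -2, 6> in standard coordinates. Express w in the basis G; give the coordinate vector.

<-2, 2, -4>

We seek scalars with c_1 g1 + ... + c_3 g3 = w; equivalently solve M c = w where the columns of M are g1, ..., g3.
Solving this 3x3 system gives c = (-2, 2, -4).
Check: -2g1 + 2g2 - 4g3 = <12, -2, 6>.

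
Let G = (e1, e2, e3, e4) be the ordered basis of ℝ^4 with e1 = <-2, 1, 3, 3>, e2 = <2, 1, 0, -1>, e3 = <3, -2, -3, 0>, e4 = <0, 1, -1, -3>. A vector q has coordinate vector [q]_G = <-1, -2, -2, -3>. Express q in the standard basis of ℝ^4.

By definition q = -e1 - 2e2 - 2e3 - 3e4.
Summing componentwise gives <-8, -2, 6, 8>.

<-8, -2, 6, 8>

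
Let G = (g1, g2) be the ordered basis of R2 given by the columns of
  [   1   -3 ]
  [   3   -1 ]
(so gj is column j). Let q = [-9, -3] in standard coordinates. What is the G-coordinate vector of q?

[0, 3]

Write q = c_1 g1 + c_2 g2 and solve for the c_i.
System: c_1 - 3c_2 = -9, 3c_1 - c_2 = -3; solving gives c_1 = 0, c_2 = 3.
Check: 0·g1 + 3g2 = [-9, -3].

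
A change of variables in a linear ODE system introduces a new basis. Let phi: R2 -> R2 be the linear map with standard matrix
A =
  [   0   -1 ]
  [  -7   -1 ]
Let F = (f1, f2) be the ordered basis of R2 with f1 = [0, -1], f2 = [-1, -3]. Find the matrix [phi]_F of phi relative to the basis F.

With P the matrix whose columns are f1, f2, [phi]_F = P^(-1) A P.
Column by column: phi(f1) = A f1 = [1, 1]; its F-coordinates [2, -1] give column 1.
Continuing for each basis vector yields [phi]_F = [[2, -1], [-1, -3]].

[[2, -1], [-1, -3]]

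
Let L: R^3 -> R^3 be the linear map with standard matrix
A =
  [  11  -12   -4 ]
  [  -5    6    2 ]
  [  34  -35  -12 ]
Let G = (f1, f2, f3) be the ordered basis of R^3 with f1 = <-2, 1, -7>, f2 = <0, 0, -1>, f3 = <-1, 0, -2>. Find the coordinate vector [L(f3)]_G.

Compute L(f3) = A f3 = <-3, 1, -10> in standard coordinates.
Then write this in G-coordinates: solve for y in y_1 f1 + ... + y_3 f3 = <-3, 1, -10>.
This gives y = <1, 1, 1>, which is column 3 of [L]_G.

<1, 1, 1>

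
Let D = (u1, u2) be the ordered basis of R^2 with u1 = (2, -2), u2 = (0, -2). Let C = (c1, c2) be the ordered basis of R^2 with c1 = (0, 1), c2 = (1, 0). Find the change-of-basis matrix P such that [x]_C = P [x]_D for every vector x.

Take x = uj: its D-coordinates are the j-th standard unit vector, so P e_j — column j of P — equals [uj]_C.
u1 = -2c1 + 2c2, giving column 1 = (-2, 2); repeating for each j gives P = [[-2, -2], [2, 0]].

[[-2, -2], [2, 0]]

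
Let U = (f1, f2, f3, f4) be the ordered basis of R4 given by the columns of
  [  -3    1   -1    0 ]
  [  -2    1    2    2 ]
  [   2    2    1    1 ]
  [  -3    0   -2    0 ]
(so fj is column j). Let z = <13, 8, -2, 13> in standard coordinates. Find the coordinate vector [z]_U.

<-3, 2, -2, 2>

We seek scalars with c_1 f1 + ... + c_4 f4 = z; equivalently solve M c = z where the columns of M are f1, ..., f4.
Solving this 4x4 system gives c = (-3, 2, -2, 2).
Check: -3f1 + 2f2 - 2f3 + 2f4 = <13, 8, -2, 13>.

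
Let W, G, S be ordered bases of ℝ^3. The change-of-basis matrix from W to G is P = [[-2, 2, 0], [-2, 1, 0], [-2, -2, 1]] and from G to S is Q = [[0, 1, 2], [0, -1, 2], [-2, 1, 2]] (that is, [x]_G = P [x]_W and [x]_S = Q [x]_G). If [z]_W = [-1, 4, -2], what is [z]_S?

First [z]_G = P [z]_W = [10, 6, -8].
Then [z]_S = Q [z]_G = [-10, -22, -30].

[-10, -22, -30]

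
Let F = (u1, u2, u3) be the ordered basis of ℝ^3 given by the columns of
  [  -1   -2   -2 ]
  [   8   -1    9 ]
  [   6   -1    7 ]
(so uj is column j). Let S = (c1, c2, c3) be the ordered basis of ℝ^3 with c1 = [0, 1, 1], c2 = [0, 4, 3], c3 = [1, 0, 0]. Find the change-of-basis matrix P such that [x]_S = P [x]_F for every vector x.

[[0, -1, 1], [2, 0, 2], [-1, -2, -2]]

Let M have columns uj and N have columns cj. Then for every x, N [x]_S = x = M [x]_F, so P = N^(-1) M.
Since det N = -1, N^(-1) has integer entries; multiplying gives P = [[0, -1, 1], [2, 0, 2], [-1, -2, -2]].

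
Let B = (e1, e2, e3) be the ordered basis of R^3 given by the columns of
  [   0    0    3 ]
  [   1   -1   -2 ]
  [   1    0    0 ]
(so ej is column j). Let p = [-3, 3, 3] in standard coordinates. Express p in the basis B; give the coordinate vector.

[p]_B is the unique c with M c = p, where M has columns e1, ..., e3.
Gaussian elimination on [M | p] yields c = (3, 2, -1).
Check: 3e1 + 2e2 - e3 = [-3, 3, 3].

[3, 2, -1]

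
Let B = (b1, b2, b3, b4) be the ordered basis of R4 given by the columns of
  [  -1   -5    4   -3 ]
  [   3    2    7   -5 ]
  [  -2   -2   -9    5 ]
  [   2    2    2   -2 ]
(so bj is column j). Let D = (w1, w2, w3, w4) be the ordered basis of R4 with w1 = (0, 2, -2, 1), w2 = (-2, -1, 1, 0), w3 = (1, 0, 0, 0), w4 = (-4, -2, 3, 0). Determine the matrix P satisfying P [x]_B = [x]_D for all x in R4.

[[2, 2, 2, -2], [-1, 2, 1, 1], [1, -1, -2, -1], [1, 0, -2, 0]]

Column j of P is [bj]_D, since P maps B-coordinates to D-coordinates.
Expressing b1 in D: b1 = 2w1 - w2 + w3 + w4, so column 1 of P is (2, -1, 1, 1).
Doing the same for each bj gives P = [[2, 2, 2, -2], [-1, 2, 1, 1], [1, -1, -2, -1], [1, 0, -2, 0]].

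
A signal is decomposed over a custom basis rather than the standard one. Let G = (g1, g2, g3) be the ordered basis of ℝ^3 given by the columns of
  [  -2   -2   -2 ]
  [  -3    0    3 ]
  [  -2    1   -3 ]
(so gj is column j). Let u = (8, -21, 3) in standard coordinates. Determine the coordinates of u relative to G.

(3, -3, -4)

Write u = c_1 g1 + ... + c_3 g3 and solve for the c_i.
Gaussian elimination on [M | u] yields c = (3, -3, -4).
Check: 3g1 - 3g2 - 4g3 = (8, -21, 3).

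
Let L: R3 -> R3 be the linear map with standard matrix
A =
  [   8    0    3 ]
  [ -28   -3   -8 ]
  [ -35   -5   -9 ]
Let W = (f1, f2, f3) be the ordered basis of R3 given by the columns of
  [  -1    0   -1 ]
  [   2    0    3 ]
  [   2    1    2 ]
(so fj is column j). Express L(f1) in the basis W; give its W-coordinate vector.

<0, 3, 2>

Column 1 of [L]_W is the W-coordinate vector of L(f1).
In standard coordinates L(f1) = A f1 = <-2, 6, 7>.
Converting to W: <-2, 6, 7> = 0·f1 + 3f2 + 2f3, so the coordinate vector is <0, 3, 2>.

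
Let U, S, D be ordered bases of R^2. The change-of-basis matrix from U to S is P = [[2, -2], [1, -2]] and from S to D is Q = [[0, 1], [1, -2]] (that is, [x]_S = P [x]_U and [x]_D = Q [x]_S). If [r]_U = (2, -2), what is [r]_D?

First [r]_S = P [r]_U = (8, 6).
Then [r]_D = Q [r]_S = (6, -4).

(6, -4)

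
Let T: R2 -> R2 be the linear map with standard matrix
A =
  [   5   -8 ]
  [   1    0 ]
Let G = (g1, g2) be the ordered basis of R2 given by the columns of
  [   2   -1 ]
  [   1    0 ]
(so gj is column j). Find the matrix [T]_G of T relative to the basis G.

[[2, -1], [2, 3]]

With P the matrix whose columns are g1, g2, [T]_G = P^(-1) A P.
Column by column: T(g1) = A g1 = <2, 2>; its G-coordinates <2, 2> give column 1.
Continuing for each basis vector yields [T]_G = [[2, -1], [2, 3]].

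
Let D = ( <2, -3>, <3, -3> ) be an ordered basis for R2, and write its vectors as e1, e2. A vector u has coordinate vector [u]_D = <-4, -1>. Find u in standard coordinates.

The coordinates say u = -4e1 - e2; adding the scaled basis vectors gives <-11, 15>.

<-11, 15>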